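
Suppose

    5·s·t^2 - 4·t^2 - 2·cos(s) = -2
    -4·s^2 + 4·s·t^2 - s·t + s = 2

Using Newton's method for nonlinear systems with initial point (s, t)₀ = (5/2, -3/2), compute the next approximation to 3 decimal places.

At (5/2, -3/2): F = (22.72729, 1.750).
Jacobian J = [[5·t^2 + 2·sin(s), 10·s·t - 8·t], [-8·s + 4·t^2 - t + 1, 8·s·t - s]].
At the point, J = [[12.44694, -25.500], [-8.500, -32.500]] (det J = -621.27569).
Solving J·Δ = −F gives Δ = (-1.117, 0.346).
Then the next iterate is (s, t)₁ = (1.383, -1.154).

(1.383, -1.154)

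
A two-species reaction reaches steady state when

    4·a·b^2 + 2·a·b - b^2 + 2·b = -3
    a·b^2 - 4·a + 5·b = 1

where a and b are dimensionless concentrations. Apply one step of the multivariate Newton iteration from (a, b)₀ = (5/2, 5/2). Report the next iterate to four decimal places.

At (5/2, 5/2): F = (76.7500, 17.1250).
Jacobian J = [[4·b^2 + 2·b, 8·a·b + 2·a - 2·b + 2], [b^2 - 4, 2·a·b + 5]].
At the point, J = [[30.0000, 52.0000], [2.2500, 17.5000]] (det J = 408.0000).
Solving J·Δ = −F gives Δ = (-1.1094, -0.8359).
Then the next iterate is (a, b)₁ = (1.3906, 1.6641).

(1.3906, 1.6641)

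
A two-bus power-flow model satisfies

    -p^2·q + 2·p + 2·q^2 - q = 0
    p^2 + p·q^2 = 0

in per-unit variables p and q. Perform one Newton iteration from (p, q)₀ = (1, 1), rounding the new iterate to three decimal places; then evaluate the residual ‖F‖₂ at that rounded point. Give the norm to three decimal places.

2.236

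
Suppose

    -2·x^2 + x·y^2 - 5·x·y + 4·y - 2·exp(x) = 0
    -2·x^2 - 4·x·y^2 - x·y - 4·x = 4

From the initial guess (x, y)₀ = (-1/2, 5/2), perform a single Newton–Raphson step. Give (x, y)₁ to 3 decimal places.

At (-1/2, 5/2): F = (11.41194, 11.250).
Jacobian J = [[-4·x + y^2 - 5·y - 2·exp(x), 2·x·y - 5·x + 4], [-4·x - 4·y^2 - y - 4, -8·x·y - x]].
At the point, J = [[-5.46306, 4.000], [-29.500, 10.500]] (det J = 60.63786).
Solving J·Δ = −F gives Δ = (-1.234, -4.538).
Then the next iterate is (x, y)₁ = (-1.734, -2.038).

(-1.734, -2.038)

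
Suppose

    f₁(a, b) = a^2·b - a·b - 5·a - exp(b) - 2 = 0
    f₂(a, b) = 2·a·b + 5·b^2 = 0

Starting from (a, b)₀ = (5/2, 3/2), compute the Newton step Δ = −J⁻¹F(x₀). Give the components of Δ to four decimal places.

(11.4176, -2.6501)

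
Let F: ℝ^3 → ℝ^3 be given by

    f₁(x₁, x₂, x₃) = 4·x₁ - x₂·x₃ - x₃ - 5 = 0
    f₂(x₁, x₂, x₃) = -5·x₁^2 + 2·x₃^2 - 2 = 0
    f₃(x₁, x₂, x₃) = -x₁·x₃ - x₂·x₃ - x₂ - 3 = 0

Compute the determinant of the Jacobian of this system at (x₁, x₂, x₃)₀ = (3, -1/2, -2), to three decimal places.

J = [[4, -x₃, -x₂ - 1], [-10·x₁, 0, 4·x₃], [-x₃, -x₃ - 1, -x₁ - x₂]].
At the point, J = [[4.000, 2.000, -0.500], [-30.000, 0.000, -8.000], [2.000, 1.000, -2.500]].
det J = -135.000.

-135.000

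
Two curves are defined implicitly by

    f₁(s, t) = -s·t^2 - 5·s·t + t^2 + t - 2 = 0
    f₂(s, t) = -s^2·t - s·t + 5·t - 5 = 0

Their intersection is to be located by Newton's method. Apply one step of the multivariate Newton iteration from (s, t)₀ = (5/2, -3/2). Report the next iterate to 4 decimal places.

(3.4271, 0.8918)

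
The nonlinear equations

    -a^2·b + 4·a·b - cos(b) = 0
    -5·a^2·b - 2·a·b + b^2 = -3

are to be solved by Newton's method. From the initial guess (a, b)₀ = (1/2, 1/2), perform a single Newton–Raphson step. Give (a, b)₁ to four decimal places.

At (1/2, 1/2): F = (-0.002583, 2.1250).
Jacobian J = [[-2·a·b + 4·b, -a^2 + 4·a + sin(b)], [-10·a·b - 2·b, -5·a^2 - 2·a + 2·b]].
At the point, J = [[1.5000, 2.229426], [-3.5000, -1.2500]] (det J = 5.927989).
Solving J·Δ = −F gives Δ = (0.7986, -0.5362).
Then the next iterate is (a, b)₁ = (1.2986, -0.0362).

(1.2986, -0.0362)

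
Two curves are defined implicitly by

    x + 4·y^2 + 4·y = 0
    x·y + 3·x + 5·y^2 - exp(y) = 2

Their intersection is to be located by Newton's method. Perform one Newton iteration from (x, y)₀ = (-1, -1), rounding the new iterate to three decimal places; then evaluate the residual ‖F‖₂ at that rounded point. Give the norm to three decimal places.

6.599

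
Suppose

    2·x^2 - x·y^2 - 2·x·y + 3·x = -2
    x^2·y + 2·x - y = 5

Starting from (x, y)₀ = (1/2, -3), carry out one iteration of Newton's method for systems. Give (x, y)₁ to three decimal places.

(-2.750, -1.000)

At (1/2, -3): F = (2.500, -1.750).
Jacobian J = [[4·x - y^2 - 2·y + 3, -2·x·y - 2·x], [2·x·y + 2, x^2 - 1]].
At the point, J = [[2.000, 2.000], [-1.000, -0.750]] (det J = 0.500).
Solving J·Δ = −F gives Δ = (-3.250, 2.000).
Then the next iterate is (x, y)₁ = (-2.750, -1.000).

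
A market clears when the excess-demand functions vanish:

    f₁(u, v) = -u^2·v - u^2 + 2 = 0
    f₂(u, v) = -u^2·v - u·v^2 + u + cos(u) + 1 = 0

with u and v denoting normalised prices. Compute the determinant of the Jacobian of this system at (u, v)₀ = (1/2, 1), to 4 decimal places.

J = [[-2·u·v - 2·u, -u^2], [-2·u·v - v^2 - sin(u) + 1, -u^2 - 2·u·v]].
At the point, J = [[-2.0000, -0.2500], [-1.479426, -1.2500]].
det J = 2.1301.

2.1301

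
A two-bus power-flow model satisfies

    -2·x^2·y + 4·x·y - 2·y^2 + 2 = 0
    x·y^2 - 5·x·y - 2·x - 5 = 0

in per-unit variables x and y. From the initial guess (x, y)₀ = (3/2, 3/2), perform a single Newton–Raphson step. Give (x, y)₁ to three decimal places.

At (3/2, 3/2): F = (-0.250, -15.875).
Jacobian J = [[-4·x·y + 4·y, -2·x^2 + 4·x - 4·y], [y^2 - 5·y - 2, 2·x·y - 5·x]].
At the point, J = [[-3.000, -4.500], [-7.250, -3.000]] (det J = -23.625).
Solving J·Δ = −F gives Δ = (-2.992, 1.939).
Then the next iterate is (x, y)₁ = (-1.492, 3.439).

(-1.492, 3.439)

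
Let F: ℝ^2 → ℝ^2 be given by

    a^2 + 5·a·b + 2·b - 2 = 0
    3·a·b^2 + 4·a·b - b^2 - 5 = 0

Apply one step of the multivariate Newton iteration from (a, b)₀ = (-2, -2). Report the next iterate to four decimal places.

(-1.0968, -1.3306)

At (-2, -2): F = (18.0000, -17.0000).
Jacobian J = [[2·a + 5·b, 5·a + 2], [3·b^2 + 4·b, 6·a·b + 4·a - 2·b]].
At the point, J = [[-14.0000, -8.0000], [4.0000, 20.0000]] (det J = -248.0000).
Solving J·Δ = −F gives Δ = (0.9032, 0.6694).
Then the next iterate is (a, b)₁ = (-1.0968, -1.3306).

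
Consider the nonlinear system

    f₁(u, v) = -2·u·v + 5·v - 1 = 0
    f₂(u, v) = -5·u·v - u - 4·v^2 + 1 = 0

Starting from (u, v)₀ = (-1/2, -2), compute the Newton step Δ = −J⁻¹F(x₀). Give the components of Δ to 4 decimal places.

At (-1/2, -2): F = (-13.0000, -19.5000).
Jacobian J = [[-2·v, -2·u + 5], [-5·v - 1, -5·u - 8·v]].
At the point, J = [[4.0000, 6.0000], [9.0000, 18.5000]] (det J = 20.0000).
Solving J·Δ = −F gives Δ = (6.1750, -1.9500).

(6.1750, -1.9500)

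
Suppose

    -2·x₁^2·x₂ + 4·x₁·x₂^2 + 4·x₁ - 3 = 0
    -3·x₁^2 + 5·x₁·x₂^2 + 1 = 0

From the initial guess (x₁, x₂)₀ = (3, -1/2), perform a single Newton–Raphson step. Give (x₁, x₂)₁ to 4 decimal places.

(1.5281, -0.3397)

At (3, -1/2): F = (21.0000, -22.2500).
Jacobian J = [[-4·x₁·x₂ + 4·x₂^2 + 4, -2·x₁^2 + 8·x₁·x₂], [-6·x₁ + 5·x₂^2, 10·x₁·x₂]].
At the point, J = [[11.0000, -30.0000], [-16.7500, -15.0000]] (det J = -667.5000).
Solving J·Δ = −F gives Δ = (-1.4719, 0.1603).
Then the next iterate is (x₁, x₂)₁ = (1.5281, -0.3397).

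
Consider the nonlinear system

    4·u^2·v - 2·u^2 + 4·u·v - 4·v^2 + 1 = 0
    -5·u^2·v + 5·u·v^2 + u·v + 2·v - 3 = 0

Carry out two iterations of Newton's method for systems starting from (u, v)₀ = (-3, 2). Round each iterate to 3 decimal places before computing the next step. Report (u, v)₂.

(-0.171, 1.008)

At (-3, 2): F = (15.000, -155.000).
Jacobian J = [[8·u·v - 4·u + 4·v, 4·u^2 + 4·u - 8·v], [-10·u·v + 5·v^2 + v, -5·u^2 + 10·u·v + u + 2]].
At the point, J = [[-28.000, 8.000], [82.000, -106.000]] (det J = 2312.000).
Solving J·Δ = −F gives Δ = (0.151, -1.345).
Then the next iterate is (u, v)₁ = (-2.849, 0.655).
Round to (-2.849, 0.655) and repeat: F = (-3.14806, -36.25008), J = [[-0.91276, 15.83120], [21.46108, -60.09396]].
Δ = (2.678, 0.353), so (u, v)₂ = (-0.171, 1.008).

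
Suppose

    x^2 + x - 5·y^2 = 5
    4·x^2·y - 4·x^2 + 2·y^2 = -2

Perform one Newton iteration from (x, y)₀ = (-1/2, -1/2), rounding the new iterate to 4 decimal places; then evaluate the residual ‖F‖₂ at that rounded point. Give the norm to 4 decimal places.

9.0046

At (-1/2, -1/2): F = (-6.5000, 1.0000).
Jacobian J = [[2·x + 1, -10·y], [8·x·y - 8·x, 4·x^2 + 4·y]].
At the point, J = [[0.0000, 5.0000], [6.0000, -1.0000]] (det J = -30.0000).
Solving J·Δ = −F gives Δ = (0.0500, 1.3000).
Then the next iterate is (x, y)₁ = (-0.4500, 0.8000).
Re-evaluating at (-0.4500, 0.8000): F = (-8.4475, 3.1180), so ‖F‖₂ = 9.0046.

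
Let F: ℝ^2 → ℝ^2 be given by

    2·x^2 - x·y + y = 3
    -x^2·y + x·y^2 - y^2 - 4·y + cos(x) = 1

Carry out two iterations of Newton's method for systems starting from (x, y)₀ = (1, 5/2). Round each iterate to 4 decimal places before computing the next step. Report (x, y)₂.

(1.2745, -0.1107)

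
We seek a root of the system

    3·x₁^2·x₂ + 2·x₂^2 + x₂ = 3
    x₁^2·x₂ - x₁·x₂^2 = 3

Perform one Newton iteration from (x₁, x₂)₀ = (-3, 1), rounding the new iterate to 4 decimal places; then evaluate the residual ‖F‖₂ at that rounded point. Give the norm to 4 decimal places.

4.8600

At (-3, 1): F = (27.0000, 9.0000).
Jacobian J = [[6·x₁·x₂, 3·x₁^2 + 4·x₂ + 1], [2·x₁·x₂ - x₂^2, x₁^2 - 2·x₁·x₂]].
At the point, J = [[-18.0000, 32.0000], [-7.0000, 15.0000]] (det J = -46.0000).
Solving J·Δ = −F gives Δ = (2.5435, 0.5870).
Then the next iterate is (x₁, x₂)₁ = (-0.4565, 1.5870).
Re-evaluating at (-0.4565, 1.5870): F = (4.616294, -1.519555), so ‖F‖₂ = 4.8600.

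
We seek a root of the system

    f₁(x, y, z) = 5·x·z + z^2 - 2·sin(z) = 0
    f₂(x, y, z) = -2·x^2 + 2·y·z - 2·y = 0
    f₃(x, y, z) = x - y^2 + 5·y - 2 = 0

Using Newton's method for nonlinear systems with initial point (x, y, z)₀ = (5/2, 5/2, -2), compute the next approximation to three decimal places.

(-4.250, 4.852, -7.178)

At (5/2, 5/2, -2): F = (-19.18141, -27.500, 6.750).
Jacobian J = [[5·z, 0, 5·x + 2·z - 2·cos(z)], [-4·x, 2·z - 2, 2·y], [1, -2·y + 5, 0]].
At the point, J = [[-10.000, 0.000, 9.33229], [-10.000, -6.000, 5.000], [1.000, 0.000, 0.000]] (det J = 55.99376).
Solving J·Δ = −F gives Δ = (-6.750, 2.352, -5.178).
Then the next iterate is (x, y, z)₁ = (-4.250, 4.852, -7.178).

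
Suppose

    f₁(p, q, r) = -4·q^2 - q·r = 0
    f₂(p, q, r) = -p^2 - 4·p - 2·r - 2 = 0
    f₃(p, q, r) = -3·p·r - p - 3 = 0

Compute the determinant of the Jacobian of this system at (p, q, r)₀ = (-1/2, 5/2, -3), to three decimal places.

195.500

J = [[0, -8·q - r, -q], [-2·p - 4, 0, -2], [-3·r - 1, 0, -3·p]].
At the point, J = [[0.000, -17.000, -2.500], [-3.000, 0.000, -2.000], [8.000, 0.000, 1.500]].
det J = 195.500.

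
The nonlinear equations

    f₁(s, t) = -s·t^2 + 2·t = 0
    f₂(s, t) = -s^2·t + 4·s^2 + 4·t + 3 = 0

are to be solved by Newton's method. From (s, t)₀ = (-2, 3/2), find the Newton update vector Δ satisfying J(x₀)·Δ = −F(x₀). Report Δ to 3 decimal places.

At (-2, 3/2): F = (7.500, 19.000).
Jacobian J = [[-t^2, -2·s·t + 2], [-2·s·t + 8·s, -s^2 + 4]].
At the point, J = [[-2.250, 8.000], [-10.000, 0.000]] (det J = 80.000).
Solving J·Δ = −F gives Δ = (1.900, -0.403).

(1.900, -0.403)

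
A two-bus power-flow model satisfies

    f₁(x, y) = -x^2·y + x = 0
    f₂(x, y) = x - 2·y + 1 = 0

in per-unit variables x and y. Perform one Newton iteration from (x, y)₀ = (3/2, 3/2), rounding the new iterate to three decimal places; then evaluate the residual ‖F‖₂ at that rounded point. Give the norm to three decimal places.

0.422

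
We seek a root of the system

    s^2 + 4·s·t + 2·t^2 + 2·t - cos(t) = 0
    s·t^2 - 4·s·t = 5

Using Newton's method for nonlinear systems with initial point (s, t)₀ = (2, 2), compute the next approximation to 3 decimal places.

(-1.250, 2.348)

At (2, 2): F = (32.41615, -13.000).
Jacobian J = [[2·s + 4·t, 4·s + 4·t + sin(t) + 2], [t^2 - 4·t, 2·s·t - 4·s]].
At the point, J = [[12.000, 18.90930], [-4.000, 0.000]] (det J = 75.63719).
Solving J·Δ = −F gives Δ = (-3.250, 0.348).
Then the next iterate is (s, t)₁ = (-1.250, 2.348).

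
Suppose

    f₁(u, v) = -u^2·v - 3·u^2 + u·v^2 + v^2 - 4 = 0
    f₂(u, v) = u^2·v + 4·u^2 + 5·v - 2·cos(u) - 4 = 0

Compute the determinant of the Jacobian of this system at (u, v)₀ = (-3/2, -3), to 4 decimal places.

68.9962

J = [[-2·u·v - 6·u + v^2, -u^2 + 2·u·v + 2·v], [2·u·v + 8·u + 2·sin(u), u^2 + 5]].
At the point, J = [[9.0000, 0.7500], [-4.994990, 7.2500]].
det J = 68.9962.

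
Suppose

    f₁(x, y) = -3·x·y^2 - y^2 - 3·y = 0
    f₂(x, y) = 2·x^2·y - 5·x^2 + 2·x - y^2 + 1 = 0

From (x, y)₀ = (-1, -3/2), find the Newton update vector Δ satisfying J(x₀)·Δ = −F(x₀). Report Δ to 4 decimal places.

At (-1, -3/2): F = (9.0000, -11.2500).
Jacobian J = [[-3·y^2, -6·x·y - 2·y - 3], [4·x·y - 10·x + 2, 2·x^2 - 2·y]].
At the point, J = [[-6.7500, -9.0000], [18.0000, 5.0000]] (det J = 128.2500).
Solving J·Δ = −F gives Δ = (0.4386, 0.6711).

(0.4386, 0.6711)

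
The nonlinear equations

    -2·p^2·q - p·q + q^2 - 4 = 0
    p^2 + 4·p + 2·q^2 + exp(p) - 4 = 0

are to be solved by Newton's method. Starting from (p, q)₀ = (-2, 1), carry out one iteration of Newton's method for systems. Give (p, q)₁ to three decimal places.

(0.083, 2.396)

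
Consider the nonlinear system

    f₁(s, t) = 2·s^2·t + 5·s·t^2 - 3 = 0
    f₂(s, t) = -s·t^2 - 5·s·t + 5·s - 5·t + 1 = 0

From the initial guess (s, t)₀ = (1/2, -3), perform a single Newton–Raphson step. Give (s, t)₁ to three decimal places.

(14.922, 37.031)

At (1/2, -3): F = (18.000, 21.500).
Jacobian J = [[4·s·t + 5·t^2, 2·s^2 + 10·s·t], [-t^2 - 5·t + 5, -2·s·t - 5·s - 5]].
At the point, J = [[39.000, -14.500], [11.000, -4.500]] (det J = -16.000).
Solving J·Δ = −F gives Δ = (14.422, 40.031).
Then the next iterate is (s, t)₁ = (14.922, 37.031).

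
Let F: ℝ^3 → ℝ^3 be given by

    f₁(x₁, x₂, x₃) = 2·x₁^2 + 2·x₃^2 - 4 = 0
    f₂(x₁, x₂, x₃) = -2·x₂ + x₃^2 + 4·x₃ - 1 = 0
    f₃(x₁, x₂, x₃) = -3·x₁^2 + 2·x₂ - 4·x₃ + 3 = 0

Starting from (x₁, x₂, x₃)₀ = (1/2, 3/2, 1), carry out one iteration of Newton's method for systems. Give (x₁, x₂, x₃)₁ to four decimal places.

(1.2500, 2.0000, 1.0000)

At (1/2, 3/2, 1): F = (-1.5000, 1.0000, 1.2500).
Jacobian J = [[4·x₁, 0, 4·x₃], [0, -2, 2·x₃ + 4], [-6·x₁, 2, -4]].
At the point, J = [[2.0000, 0.0000, 4.0000], [0.0000, -2.0000, 6.0000], [-3.0000, 2.0000, -4.0000]] (det J = -32.0000).
Solving J·Δ = −F gives Δ = (0.7500, 0.5000, 0.0000).
Then the next iterate is (x₁, x₂, x₃)₁ = (1.2500, 2.0000, 1.0000).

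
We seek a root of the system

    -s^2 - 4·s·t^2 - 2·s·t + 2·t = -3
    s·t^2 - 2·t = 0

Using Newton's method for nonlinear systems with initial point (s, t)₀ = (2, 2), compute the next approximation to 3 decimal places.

(-8.750, 8.500)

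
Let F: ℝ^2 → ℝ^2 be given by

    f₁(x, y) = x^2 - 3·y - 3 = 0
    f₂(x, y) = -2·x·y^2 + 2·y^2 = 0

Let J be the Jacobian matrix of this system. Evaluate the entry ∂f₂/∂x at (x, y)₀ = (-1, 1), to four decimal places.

∂f₂/∂x = -2·y^2.
At (-1, 1) this is -2.0000.

-2.0000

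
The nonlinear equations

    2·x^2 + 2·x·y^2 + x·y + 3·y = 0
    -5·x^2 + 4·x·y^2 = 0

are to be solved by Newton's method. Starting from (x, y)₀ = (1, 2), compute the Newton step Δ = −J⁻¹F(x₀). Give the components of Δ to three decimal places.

At (1, 2): F = (18.000, 11.000).
Jacobian J = [[4·x + 2·y^2 + y, 4·x·y + x + 3], [-10·x + 4·y^2, 8·x·y]].
At the point, J = [[14.000, 12.000], [6.000, 16.000]] (det J = 152.000).
Solving J·Δ = −F gives Δ = (-1.026, -0.303).

(-1.026, -0.303)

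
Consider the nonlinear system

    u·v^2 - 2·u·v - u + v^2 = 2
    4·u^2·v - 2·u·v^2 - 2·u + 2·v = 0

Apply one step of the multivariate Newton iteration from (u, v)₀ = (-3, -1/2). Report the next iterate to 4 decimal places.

(-2.8235, -0.1930)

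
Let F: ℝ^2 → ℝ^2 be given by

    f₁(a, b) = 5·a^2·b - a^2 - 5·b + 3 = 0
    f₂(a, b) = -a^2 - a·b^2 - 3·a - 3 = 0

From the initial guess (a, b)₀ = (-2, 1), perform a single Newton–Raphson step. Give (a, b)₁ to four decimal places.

(-1.3594, 0.7500)

At (-2, 1): F = (14.0000, 1.0000).
Jacobian J = [[10·a·b - 2·a, 5·a^2 - 5], [-2·a - b^2 - 3, -2·a·b]].
At the point, J = [[-16.0000, 15.0000], [0.0000, 4.0000]] (det J = -64.0000).
Solving J·Δ = −F gives Δ = (0.6406, -0.2500).
Then the next iterate is (a, b)₁ = (-1.3594, 0.7500).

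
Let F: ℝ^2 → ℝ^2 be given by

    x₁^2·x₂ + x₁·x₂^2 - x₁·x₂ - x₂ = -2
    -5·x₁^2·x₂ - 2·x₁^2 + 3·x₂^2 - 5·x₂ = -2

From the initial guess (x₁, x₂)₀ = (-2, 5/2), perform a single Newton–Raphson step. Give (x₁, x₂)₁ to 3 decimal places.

(-1.238, 1.947)

At (-2, 5/2): F = (2.000, -49.750).
Jacobian J = [[2·x₁·x₂ + x₂^2 - x₂, x₁^2 + 2·x₁·x₂ - x₁ - 1], [-10·x₁·x₂ - 4·x₁, -5·x₁^2 + 6·x₂ - 5]].
At the point, J = [[-6.250, -5.000], [58.000, -10.000]] (det J = 352.500).
Solving J·Δ = −F gives Δ = (0.762, -0.553).
Then the next iterate is (x₁, x₂)₁ = (-1.238, 1.947).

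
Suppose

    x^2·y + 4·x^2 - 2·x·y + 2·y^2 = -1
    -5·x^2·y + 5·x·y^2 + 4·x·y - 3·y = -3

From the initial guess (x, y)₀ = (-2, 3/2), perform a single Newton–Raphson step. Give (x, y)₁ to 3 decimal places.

At (-2, 3/2): F = (33.500, -66.000).
Jacobian J = [[2·x·y + 8·x - 2·y, x^2 - 2·x + 4·y], [-10·x·y + 5·y^2 + 4·y, -5·x^2 + 10·x·y + 4·x - 3]].
At the point, J = [[-25.000, 14.000], [47.250, -61.000]] (det J = 863.500).
Solving J·Δ = −F gives Δ = (1.296, -0.078).
Then the next iterate is (x, y)₁ = (-0.704, 1.422).

(-0.704, 1.422)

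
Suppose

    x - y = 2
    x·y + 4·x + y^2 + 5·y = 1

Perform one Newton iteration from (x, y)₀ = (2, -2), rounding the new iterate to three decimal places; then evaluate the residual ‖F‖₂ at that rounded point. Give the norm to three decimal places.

At (2, -2): F = (2.000, -3.000).
Jacobian J = [[1, -1], [y + 4, x + 2·y + 5]].
At the point, J = [[1.000, -1.000], [2.000, 3.000]] (det J = 5.000).
Solving J·Δ = −F gives Δ = (-0.600, 1.400).
Then the next iterate is (x, y)₁ = (1.400, -0.600).
Re-evaluating at (1.400, -0.600): F = (0.000, 1.120), so ‖F‖₂ = 1.120.

1.120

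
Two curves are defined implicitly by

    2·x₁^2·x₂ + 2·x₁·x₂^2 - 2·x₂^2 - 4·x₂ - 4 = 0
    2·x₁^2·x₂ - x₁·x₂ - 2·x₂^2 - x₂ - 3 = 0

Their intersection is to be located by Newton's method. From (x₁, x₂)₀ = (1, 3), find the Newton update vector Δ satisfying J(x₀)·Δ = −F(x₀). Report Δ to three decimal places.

At (1, 3): F = (-10.000, -21.000).
Jacobian J = [[4·x₁·x₂ + 2·x₂^2, 2·x₁^2 + 4·x₁·x₂ - 4·x₂ - 4], [4·x₁·x₂ - x₂, 2·x₁^2 - x₁ - 4·x₂ - 1]].
At the point, J = [[30.000, -2.000], [9.000, -12.000]] (det J = -342.000).
Solving J·Δ = −F gives Δ = (0.228, -1.579).

(0.228, -1.579)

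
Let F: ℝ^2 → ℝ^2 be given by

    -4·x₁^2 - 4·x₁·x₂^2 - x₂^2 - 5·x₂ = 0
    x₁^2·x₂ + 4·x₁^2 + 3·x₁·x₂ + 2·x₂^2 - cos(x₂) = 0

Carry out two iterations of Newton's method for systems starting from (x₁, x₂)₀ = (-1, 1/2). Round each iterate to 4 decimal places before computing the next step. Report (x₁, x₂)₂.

(-0.4270, -0.8094)

At (-1, 1/2): F = (-5.7500, 2.622417).
Jacobian J = [[-8·x₁ - 4·x₂^2, -8·x₁·x₂ - 2·x₂ - 5], [2·x₁·x₂ + 8·x₁ + 3·x₂, x₁^2 + 3·x₁ + 4·x₂ + sin(x₂)]].
At the point, J = [[7.0000, -2.0000], [-7.5000, 0.479426]] (det J = -11.644021).
Solving J·Δ = −F gives Δ = (0.2137, -2.1271).
Then the next iterate is (x₁, x₂)₁ = (-0.7863, -1.6271).
Round to (-0.7863, -1.6271) and repeat: F = (11.341748, 10.656436), J = [[-4.299418, -11.980910], [-8.612923, -9.247448]].
Δ = (0.3593, 0.8177), so (x₁, x₂)₂ = (-0.4270, -0.8094).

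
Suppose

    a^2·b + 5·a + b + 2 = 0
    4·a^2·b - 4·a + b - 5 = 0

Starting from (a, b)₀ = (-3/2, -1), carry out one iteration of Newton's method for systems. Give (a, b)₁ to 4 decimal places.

At (-3/2, -1): F = (-8.7500, -9.0000).
Jacobian J = [[2·a·b + 5, a^2 + 1], [8·a·b - 4, 4·a^2 + 1]].
At the point, J = [[8.0000, 3.2500], [8.0000, 10.0000]] (det J = 54.0000).
Solving J·Δ = −F gives Δ = (1.0787, 0.0370).
Then the next iterate is (a, b)₁ = (-0.4213, -0.9630).

(-0.4213, -0.9630)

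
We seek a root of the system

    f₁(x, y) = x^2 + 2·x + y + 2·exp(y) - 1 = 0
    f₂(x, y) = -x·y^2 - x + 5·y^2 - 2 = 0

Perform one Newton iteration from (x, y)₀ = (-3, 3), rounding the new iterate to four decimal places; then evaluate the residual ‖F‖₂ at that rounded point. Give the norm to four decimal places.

29.7055

At (-3, 3): F = (45.171074, 73.0000).
Jacobian J = [[2·x + 2, 2·exp(y) + 1], [-y^2 - 1, -2·x·y + 10·y]].
At the point, J = [[-4.0000, 41.171074], [-10.0000, 48.0000]] (det J = 219.710738).
Solving J·Δ = −F gives Δ = (3.8108, -0.7269).
Then the next iterate is (x, y)₁ = (0.8108, 2.2731).
Re-evaluating at (0.8108, 2.2731): F = (22.971004, 18.834728), so ‖F‖₂ = 29.7055.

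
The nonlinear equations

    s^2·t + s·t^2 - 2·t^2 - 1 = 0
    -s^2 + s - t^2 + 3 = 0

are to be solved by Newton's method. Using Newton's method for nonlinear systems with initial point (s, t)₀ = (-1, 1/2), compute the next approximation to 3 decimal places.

(-1.407, 0.028)

At (-1, 1/2): F = (-1.250, 0.750).
Jacobian J = [[2·s·t + t^2, s^2 + 2·s·t - 4·t], [-2·s + 1, -2·t]].
At the point, J = [[-0.750, -2.000], [3.000, -1.000]] (det J = 6.750).
Solving J·Δ = −F gives Δ = (-0.407, -0.472).
Then the next iterate is (s, t)₁ = (-1.407, 0.028).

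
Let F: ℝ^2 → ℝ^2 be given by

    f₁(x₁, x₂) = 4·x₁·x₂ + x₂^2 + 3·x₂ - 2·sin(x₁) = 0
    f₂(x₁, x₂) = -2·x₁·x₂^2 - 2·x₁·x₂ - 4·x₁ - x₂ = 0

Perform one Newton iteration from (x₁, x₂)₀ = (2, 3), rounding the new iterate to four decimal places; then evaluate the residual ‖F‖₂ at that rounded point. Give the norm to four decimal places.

14.5133

At (2, 3): F = (40.181405, -59.0000).
Jacobian J = [[4·x₂ - 2·cos(x₁), 4·x₁ + 2·x₂ + 3], [-2·x₂^2 - 2·x₂ - 4, -4·x₁·x₂ - 2·x₁ - 1]].
At the point, J = [[12.832294, 17.0000], [-28.0000, -29.0000]] (det J = 103.863483).
Solving J·Δ = −F gives Δ = (1.5623, -3.5429).
Then the next iterate is (x₁, x₂)₁ = (3.5623, -0.5429).
Re-evaluating at (3.5623, -0.5429): F = (-8.253038, -11.938262), so ‖F‖₂ = 14.5133.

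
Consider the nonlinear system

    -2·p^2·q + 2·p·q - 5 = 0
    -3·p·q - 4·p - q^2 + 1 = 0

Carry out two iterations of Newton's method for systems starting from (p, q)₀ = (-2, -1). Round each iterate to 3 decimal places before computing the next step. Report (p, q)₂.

(-1.030, -1.193)

At (-2, -1): F = (7.000, 2.000).
Jacobian J = [[-4·p·q + 2·q, -2·p^2 + 2·p], [-3·q - 4, -3·p - 2·q]].
At the point, J = [[-10.000, -12.000], [-1.000, 8.000]] (det J = -92.000).
Solving J·Δ = −F gives Δ = (0.870, -0.141).
Then the next iterate is (p, q)₁ = (-1.130, -1.141).
Round to (-1.130, -1.141) and repeat: F = (0.49255, 0.35013), J = [[-7.43932, -4.81380], [-0.577, 5.672]].
Δ = (0.100, -0.052), so (p, q)₂ = (-1.030, -1.193).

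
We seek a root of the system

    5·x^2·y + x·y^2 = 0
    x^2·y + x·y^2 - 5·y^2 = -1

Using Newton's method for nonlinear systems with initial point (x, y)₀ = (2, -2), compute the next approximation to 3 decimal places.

At (2, -2): F = (-32.000, -19.000).
Jacobian J = [[10·x·y + y^2, 5·x^2 + 2·x·y], [2·x·y + y^2, x^2 + 2·x·y - 10·y]].
At the point, J = [[-36.000, 12.000], [-4.000, 16.000]] (det J = -528.000).
Solving J·Δ = −F gives Δ = (-0.538, 1.053).
Then the next iterate is (x, y)₁ = (1.462, -0.947).

(1.462, -0.947)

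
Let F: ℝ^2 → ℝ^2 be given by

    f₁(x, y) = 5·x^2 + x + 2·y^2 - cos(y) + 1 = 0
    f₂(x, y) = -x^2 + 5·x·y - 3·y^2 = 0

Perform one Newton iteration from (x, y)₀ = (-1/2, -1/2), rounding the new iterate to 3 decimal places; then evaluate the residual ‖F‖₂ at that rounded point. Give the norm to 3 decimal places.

At (-1/2, -1/2): F = (1.37242, 0.250).
Jacobian J = [[10·x + 1, 4·y + sin(y)], [-2·x + 5·y, 5·x - 6·y]].
At the point, J = [[-4.000, -2.47943], [-1.500, 0.500]] (det J = -5.71914).
Solving J·Δ = −F gives Δ = (0.228, 0.185).
Then the next iterate is (x, y)₁ = (-0.272, -0.315).
Re-evaluating at (-0.272, -0.315): F = (0.34557, 0.05674), so ‖F‖₂ = 0.350.

0.350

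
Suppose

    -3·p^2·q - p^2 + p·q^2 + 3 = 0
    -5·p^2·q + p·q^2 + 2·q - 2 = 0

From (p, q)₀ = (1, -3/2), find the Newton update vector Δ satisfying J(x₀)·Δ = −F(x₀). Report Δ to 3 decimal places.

(0.500, 2.229)

At (1, -3/2): F = (8.750, 4.750).
Jacobian J = [[-6·p·q - 2·p + q^2, -3·p^2 + 2·p·q], [-10·p·q + q^2, -5·p^2 + 2·p·q + 2]].
At the point, J = [[9.250, -6.000], [17.250, -6.000]] (det J = 48.000).
Solving J·Δ = −F gives Δ = (0.500, 2.229).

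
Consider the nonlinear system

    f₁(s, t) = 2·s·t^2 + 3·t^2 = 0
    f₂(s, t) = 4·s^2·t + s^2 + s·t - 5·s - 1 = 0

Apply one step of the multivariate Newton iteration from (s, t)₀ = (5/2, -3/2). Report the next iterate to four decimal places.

At (5/2, -3/2): F = (18.0000, -48.5000).
Jacobian J = [[2·t^2, 4·s·t + 6·t], [8·s·t + 2·s + t - 5, 4·s^2 + s]].
At the point, J = [[4.5000, -24.0000], [-31.5000, 27.5000]] (det J = -632.2500).
Solving J·Δ = −F gives Δ = (-1.0581, 0.5516).
Then the next iterate is (s, t)₁ = (1.4419, -0.9484).

(1.4419, -0.9484)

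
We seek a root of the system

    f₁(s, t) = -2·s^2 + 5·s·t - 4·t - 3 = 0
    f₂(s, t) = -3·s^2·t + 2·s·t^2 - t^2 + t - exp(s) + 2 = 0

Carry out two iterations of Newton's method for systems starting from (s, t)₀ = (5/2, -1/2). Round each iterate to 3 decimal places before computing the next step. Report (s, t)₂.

(0.142, 0.046)

At (5/2, -1/2): F = (-19.750, -0.30749).
Jacobian J = [[-4·s + 5·t, 5·s - 4], [-6·s·t + 2·t^2 - exp(s), -3·s^2 + 4·s·t - 2·t + 1]].
At the point, J = [[-12.500, 8.500], [-4.18249, -21.750]] (det J = 307.42620).
Solving J·Δ = −F gives Δ = (-1.406, 0.256).
Then the next iterate is (s, t)₁ = (1.094, -0.244).
Round to (1.094, -0.244) and repeat: F = (-5.75235, -0.28338), J = [[-5.596, 1.470], [-1.26551, -3.17025]].
Δ = (-0.952, 0.290), so (s, t)₂ = (0.142, 0.046).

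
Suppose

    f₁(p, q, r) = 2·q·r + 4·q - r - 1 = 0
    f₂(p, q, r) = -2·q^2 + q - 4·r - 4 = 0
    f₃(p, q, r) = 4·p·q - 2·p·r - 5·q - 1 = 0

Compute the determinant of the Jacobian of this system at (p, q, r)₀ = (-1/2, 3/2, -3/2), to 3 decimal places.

J = [[0, 2·r + 4, 2·q - 1], [0, -4·q + 1, -4], [4·q - 2·r, 4·p - 5, -2·p]].
At the point, J = [[0.000, 1.000, 2.000], [0.000, -5.000, -4.000], [9.000, -7.000, 1.000]].
det J = 54.000.

54.000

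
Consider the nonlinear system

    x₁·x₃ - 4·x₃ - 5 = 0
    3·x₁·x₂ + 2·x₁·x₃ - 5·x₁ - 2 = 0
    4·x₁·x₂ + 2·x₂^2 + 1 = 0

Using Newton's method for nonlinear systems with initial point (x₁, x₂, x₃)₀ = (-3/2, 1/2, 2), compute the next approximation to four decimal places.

At (-3/2, 1/2, 2): F = (-16.0000, -2.7500, -1.5000).
Jacobian J = [[x₃, 0, x₁ - 4], [3·x₂ + 2·x₃ - 5, 3·x₁, 2·x₁], [4·x₂, 4·x₁ + 4·x₂, 0]].
At the point, J = [[2.0000, 0.0000, -5.5000], [0.5000, -4.5000, -3.0000], [2.0000, -4.0000, 0.0000]] (det J = -62.5000).
Solving J·Δ = −F gives Δ = (2.6980, 0.9740, -1.9280).
Then the next iterate is (x₁, x₂, x₃)₁ = (1.1980, 1.4740, 0.0720).

(1.1980, 1.4740, 0.0720)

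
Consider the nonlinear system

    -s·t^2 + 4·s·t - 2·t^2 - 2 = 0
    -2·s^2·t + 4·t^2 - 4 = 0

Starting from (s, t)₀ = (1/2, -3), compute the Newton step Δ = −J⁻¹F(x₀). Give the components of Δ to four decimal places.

(-0.4309, 1.2618)

At (1/2, -3): F = (-30.5000, 33.5000).
Jacobian J = [[-t^2 + 4·t, -2·s·t + 4·s - 4·t], [-4·s·t, -2·s^2 + 8·t]].
At the point, J = [[-21.0000, 17.0000], [6.0000, -24.5000]] (det J = 412.5000).
Solving J·Δ = −F gives Δ = (-0.4309, 1.2618).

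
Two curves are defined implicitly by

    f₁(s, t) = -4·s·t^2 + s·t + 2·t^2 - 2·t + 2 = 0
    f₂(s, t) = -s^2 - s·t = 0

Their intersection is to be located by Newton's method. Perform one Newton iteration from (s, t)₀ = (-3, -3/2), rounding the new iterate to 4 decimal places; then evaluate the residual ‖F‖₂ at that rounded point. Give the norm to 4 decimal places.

13.1650

At (-3, -3/2): F = (41.0000, -13.5000).
Jacobian J = [[-4·t^2 + t, -8·s·t + s + 4·t - 2], [-2·s - t, -s]].
At the point, J = [[-10.5000, -47.0000], [7.5000, 3.0000]] (det J = 321.0000).
Solving J·Δ = −F gives Δ = (1.5935, 0.5164).
Then the next iterate is (s, t)₁ = (-1.4065, -0.9836).
Re-evaluating at (-1.4065, -0.9836): F = (12.728552, -3.361676), so ‖F‖₂ = 13.1650.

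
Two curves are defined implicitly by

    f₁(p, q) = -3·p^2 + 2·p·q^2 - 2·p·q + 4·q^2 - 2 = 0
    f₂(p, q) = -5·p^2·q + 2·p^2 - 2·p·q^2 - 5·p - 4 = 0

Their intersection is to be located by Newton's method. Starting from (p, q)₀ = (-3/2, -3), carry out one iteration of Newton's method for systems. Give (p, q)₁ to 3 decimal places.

At (-3/2, -3): F = (-8.750, 68.750).
Jacobian J = [[-6·p + 2·q^2 - 2·q, 4·p·q - 2·p + 8·q], [-10·p·q + 4·p - 2·q^2 - 5, -5·p^2 - 4·p·q]].
At the point, J = [[33.000, -3.000], [-74.000, -29.250]] (det J = -1187.250).
Solving J·Δ = −F gives Δ = (0.389, 1.366).
Then the next iterate is (p, q)₁ = (-1.111, -1.634).

(-1.111, -1.634)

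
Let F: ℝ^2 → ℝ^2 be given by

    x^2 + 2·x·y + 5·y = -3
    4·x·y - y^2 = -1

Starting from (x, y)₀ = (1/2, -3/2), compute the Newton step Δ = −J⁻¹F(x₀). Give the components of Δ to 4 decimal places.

(0.1250, 1.0000)

At (1/2, -3/2): F = (-5.7500, -4.2500).
Jacobian J = [[2·x + 2·y, 2·x + 5], [4·y, 4·x - 2·y]].
At the point, J = [[-2.0000, 6.0000], [-6.0000, 5.0000]] (det J = 26.0000).
Solving J·Δ = −F gives Δ = (0.1250, 1.0000).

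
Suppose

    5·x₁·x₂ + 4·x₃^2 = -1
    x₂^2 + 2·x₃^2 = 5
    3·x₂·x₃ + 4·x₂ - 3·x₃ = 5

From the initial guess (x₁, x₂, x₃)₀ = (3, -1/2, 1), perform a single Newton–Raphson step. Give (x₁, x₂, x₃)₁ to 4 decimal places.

(21.0915, 1.9840, 2.3085)

At (3, -1/2, 1): F = (-2.5000, -2.7500, -11.5000).
Jacobian J = [[5·x₂, 5·x₁, 8·x₃], [0, 2·x₂, 4·x₃], [0, 3·x₃ + 4, 3·x₂ - 3]].
At the point, J = [[-2.5000, 15.0000, 8.0000], [0.0000, -1.0000, 4.0000], [0.0000, 7.0000, -4.5000]] (det J = 58.7500).
Solving J·Δ = −F gives Δ = (18.0915, 2.4840, 1.3085).
Then the next iterate is (x₁, x₂, x₃)₁ = (21.0915, 1.9840, 2.3085).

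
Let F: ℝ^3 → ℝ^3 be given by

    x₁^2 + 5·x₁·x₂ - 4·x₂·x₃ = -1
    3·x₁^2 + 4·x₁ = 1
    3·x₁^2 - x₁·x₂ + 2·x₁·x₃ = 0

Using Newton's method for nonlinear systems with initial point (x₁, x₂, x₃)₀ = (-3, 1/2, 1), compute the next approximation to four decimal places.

(-2.0000, 0.2500, 1.8750)

At (-3, 1/2, 1): F = (0.5000, 14.0000, 22.5000).
Jacobian J = [[2·x₁ + 5·x₂, 5·x₁ - 4·x₃, -4·x₂], [6·x₁ + 4, 0, 0], [6·x₁ - x₂ + 2·x₃, -x₁, 2·x₁]].
At the point, J = [[-3.5000, -19.0000, -2.0000], [-14.0000, 0.0000, 0.0000], [-16.5000, 3.0000, -6.0000]] (det J = 1680.0000).
Solving J·Δ = −F gives Δ = (1.0000, -0.2500, 0.8750).
Then the next iterate is (x₁, x₂, x₃)₁ = (-2.0000, 0.2500, 1.8750).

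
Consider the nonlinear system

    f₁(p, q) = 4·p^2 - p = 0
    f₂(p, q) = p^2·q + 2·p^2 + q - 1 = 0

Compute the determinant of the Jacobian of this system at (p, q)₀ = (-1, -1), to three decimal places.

-18.000

J = [[8·p - 1, 0], [2·p·q + 4·p, p^2 + 1]].
At the point, J = [[-9.000, 0.000], [-2.000, 2.000]].
det J = -18.000.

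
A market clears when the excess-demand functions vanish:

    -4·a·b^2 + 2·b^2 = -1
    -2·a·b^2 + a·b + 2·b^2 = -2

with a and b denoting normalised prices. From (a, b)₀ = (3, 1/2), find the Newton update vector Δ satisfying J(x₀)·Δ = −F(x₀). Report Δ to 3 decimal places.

At (3, 1/2): F = (-1.500, 2.500).
Jacobian J = [[-4·b^2, -8·a·b + 4·b], [-2·b^2 + b, -4·a·b + a + 4·b]].
At the point, J = [[-1.000, -10.000], [0.000, -1.000]] (det J = 1.000).
Solving J·Δ = −F gives Δ = (-26.500, 2.500).

(-26.500, 2.500)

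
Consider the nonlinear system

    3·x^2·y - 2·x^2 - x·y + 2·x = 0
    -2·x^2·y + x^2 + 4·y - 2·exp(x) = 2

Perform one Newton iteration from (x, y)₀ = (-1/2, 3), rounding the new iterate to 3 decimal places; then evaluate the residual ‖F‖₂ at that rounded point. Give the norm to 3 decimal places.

0.441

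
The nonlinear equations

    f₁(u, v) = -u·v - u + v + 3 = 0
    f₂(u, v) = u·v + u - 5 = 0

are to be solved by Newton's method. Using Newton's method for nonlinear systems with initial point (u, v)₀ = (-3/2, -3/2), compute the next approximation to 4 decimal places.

(-20.5000, 2.0000)

At (-3/2, -3/2): F = (0.7500, -4.2500).
Jacobian J = [[-v - 1, -u + 1], [v + 1, u]].
At the point, J = [[0.5000, 2.5000], [-0.5000, -1.5000]] (det J = 0.5000).
Solving J·Δ = −F gives Δ = (-19.0000, 3.5000).
Then the next iterate is (u, v)₁ = (-20.5000, 2.0000).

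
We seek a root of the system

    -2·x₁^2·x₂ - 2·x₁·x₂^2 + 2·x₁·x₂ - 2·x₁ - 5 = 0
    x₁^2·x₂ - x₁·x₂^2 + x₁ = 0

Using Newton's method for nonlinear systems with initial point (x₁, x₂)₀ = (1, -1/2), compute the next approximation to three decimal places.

(-5.200, -1.400)

At (1, -1/2): F = (-7.500, 0.250).
Jacobian J = [[-4·x₁·x₂ - 2·x₂^2 + 2·x₂ - 2, -2·x₁^2 - 4·x₁·x₂ + 2·x₁], [2·x₁·x₂ - x₂^2 + 1, x₁^2 - 2·x₁·x₂]].
At the point, J = [[-1.500, 2.000], [-0.250, 2.000]] (det J = -2.500).
Solving J·Δ = −F gives Δ = (-6.200, -0.900).
Then the next iterate is (x₁, x₂)₁ = (-5.200, -1.400).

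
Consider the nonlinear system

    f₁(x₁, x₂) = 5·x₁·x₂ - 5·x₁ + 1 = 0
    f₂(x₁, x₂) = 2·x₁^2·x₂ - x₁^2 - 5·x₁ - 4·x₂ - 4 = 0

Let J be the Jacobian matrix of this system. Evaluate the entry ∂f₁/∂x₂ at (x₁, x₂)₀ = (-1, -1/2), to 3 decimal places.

-5.000

∂f₁/∂x₂ = 5·x₁.
At (-1, -1/2) this is -5.000.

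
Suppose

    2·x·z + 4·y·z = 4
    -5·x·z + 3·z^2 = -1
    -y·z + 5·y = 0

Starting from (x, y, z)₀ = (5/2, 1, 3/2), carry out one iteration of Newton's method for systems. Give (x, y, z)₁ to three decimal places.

At (5/2, 1, 3/2): F = (9.500, -11.000, 3.500).
Jacobian J = [[2·z, 4·z, 2·x + 4·y], [-5·z, 0, -5·x + 6·z], [0, -z + 5, -y]].
At the point, J = [[3.000, 6.000, 9.000], [-7.500, 0.000, -3.500], [0.000, 3.500, -1.000]] (det J = -244.500).
Solving J·Δ = −F gives Δ = (-1.512, -0.972, 0.097).
Then the next iterate is (x, y, z)₁ = (0.988, 0.028, 1.597).

(0.988, 0.028, 1.597)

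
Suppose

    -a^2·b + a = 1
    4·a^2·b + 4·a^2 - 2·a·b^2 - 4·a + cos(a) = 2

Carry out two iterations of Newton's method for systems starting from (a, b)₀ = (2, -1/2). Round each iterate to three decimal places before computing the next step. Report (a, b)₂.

(1.172, 0.034)

At (2, -1/2): F = (3.000, -3.41615).
Jacobian J = [[-2·a·b + 1, -a^2], [8·a·b + 8·a - 2·b^2 - sin(a) - 4, 4·a^2 - 4·a·b]].
At the point, J = [[3.000, -4.000], [2.59070, 20.000]] (det J = 70.36281).
Solving J·Δ = −F gives Δ = (-0.659, 0.256).
Then the next iterate is (a, b)₁ = (1.341, -0.244).
Round to (1.341, -0.244) and repeat: F = (0.77978, -1.85789), J = [[1.65441, -1.79828], [3.01758, 8.50194]].
Δ = (-0.169, 0.278), so (a, b)₂ = (1.172, 0.034).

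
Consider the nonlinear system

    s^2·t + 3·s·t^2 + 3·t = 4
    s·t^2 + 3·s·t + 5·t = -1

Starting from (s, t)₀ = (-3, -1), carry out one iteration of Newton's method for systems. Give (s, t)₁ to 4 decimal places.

(-1.5897, -0.5897)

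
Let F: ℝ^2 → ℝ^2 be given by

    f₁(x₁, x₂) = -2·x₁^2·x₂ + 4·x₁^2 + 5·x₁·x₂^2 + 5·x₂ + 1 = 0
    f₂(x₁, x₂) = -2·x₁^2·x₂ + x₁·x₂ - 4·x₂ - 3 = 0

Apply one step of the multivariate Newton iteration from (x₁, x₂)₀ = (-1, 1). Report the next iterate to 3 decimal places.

(2.250, 1.893)

At (-1, 1): F = (3.000, -10.000).
Jacobian J = [[-4·x₁·x₂ + 8·x₁ + 5·x₂^2, -2·x₁^2 + 10·x₁·x₂ + 5], [-4·x₁·x₂ + x₂, -2·x₁^2 + x₁ - 4]].
At the point, J = [[1.000, -7.000], [5.000, -7.000]] (det J = 28.000).
Solving J·Δ = −F gives Δ = (3.250, 0.893).
Then the next iterate is (x₁, x₂)₁ = (2.250, 1.893).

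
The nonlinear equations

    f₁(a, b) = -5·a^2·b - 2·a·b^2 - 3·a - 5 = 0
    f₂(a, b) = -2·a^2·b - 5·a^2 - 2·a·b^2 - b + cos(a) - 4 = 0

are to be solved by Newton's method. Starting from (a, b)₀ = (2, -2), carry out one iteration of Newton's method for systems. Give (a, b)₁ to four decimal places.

(1.9912, 1.1860)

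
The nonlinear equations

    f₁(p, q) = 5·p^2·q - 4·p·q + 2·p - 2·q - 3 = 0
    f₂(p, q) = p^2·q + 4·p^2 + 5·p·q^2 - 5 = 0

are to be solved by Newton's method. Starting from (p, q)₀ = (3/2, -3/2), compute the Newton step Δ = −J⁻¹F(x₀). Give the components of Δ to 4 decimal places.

At (3/2, -3/2): F = (-4.8750, 17.5000).
Jacobian J = [[10·p·q - 4·q + 2, 5·p^2 - 4·p - 2], [2·p·q + 8·p + 5·q^2, p^2 + 10·p·q]].
At the point, J = [[-14.5000, 3.2500], [18.7500, -20.2500]] (det J = 232.6875).
Solving J·Δ = −F gives Δ = (-0.1798, 0.6977).

(-0.1798, 0.6977)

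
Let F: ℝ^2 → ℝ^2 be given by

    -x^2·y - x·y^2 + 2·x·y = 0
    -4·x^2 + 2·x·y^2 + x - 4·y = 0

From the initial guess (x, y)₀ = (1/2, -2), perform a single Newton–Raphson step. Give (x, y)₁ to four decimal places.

(0.6058, -0.4964)

At (1/2, -2): F = (-3.5000, 11.5000).
Jacobian J = [[-2·x·y - y^2 + 2·y, -x^2 - 2·x·y + 2·x], [-8·x + 2·y^2 + 1, 4·x·y - 4]].
At the point, J = [[-6.0000, 2.7500], [5.0000, -8.0000]] (det J = 34.2500).
Solving J·Δ = −F gives Δ = (0.1058, 1.5036).
Then the next iterate is (x, y)₁ = (0.6058, -0.4964).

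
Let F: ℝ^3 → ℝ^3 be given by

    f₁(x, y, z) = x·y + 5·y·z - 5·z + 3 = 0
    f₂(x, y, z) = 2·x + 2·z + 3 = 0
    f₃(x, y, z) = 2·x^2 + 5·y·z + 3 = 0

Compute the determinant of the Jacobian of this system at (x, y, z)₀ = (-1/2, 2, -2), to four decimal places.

192.0000

J = [[y, x + 5·z, 5·y - 5], [2, 0, 2], [4·x, 5·z, 5·y]].
At the point, J = [[2.0000, -10.5000, 5.0000], [2.0000, 0.0000, 2.0000], [-2.0000, -10.0000, 10.0000]].
det J = 192.0000.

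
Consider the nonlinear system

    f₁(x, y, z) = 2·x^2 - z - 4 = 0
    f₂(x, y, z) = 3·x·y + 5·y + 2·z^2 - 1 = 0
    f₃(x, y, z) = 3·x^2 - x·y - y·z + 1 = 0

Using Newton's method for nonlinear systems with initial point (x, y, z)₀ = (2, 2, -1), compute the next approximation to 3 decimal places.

(2.152, 2.087, 5.217)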